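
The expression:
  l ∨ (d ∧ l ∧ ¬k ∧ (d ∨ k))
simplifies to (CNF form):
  l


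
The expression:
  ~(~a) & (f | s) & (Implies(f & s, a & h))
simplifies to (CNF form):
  a & (f | s) & (h | ~f | ~s)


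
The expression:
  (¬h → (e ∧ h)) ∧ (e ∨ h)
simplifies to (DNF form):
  h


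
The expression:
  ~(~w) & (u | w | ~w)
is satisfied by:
  {w: True}


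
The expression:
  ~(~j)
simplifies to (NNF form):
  j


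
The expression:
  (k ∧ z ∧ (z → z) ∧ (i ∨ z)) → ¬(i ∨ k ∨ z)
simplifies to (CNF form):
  ¬k ∨ ¬z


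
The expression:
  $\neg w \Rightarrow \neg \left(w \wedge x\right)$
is always true.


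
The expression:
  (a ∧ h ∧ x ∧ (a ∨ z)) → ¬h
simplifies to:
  ¬a ∨ ¬h ∨ ¬x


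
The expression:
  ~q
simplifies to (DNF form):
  ~q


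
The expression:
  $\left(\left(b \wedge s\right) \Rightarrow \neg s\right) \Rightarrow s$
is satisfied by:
  {s: True}


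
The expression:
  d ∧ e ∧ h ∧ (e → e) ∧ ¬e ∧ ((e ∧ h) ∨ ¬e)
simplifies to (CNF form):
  False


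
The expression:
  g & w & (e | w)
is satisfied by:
  {w: True, g: True}


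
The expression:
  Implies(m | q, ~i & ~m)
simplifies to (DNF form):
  (~i & ~m) | (~m & ~q)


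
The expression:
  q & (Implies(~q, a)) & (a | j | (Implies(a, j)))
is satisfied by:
  {q: True}


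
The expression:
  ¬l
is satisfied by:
  {l: False}


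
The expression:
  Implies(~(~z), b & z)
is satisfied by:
  {b: True, z: False}
  {z: False, b: False}
  {z: True, b: True}


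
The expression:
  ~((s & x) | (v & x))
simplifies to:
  ~x | (~s & ~v)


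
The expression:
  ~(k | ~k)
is never true.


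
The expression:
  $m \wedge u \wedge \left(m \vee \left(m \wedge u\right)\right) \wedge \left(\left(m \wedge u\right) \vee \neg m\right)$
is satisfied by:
  {m: True, u: True}


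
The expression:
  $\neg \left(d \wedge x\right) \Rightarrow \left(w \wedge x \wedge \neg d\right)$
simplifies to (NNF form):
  $x \wedge \left(d \vee w\right)$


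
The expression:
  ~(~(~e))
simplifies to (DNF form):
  ~e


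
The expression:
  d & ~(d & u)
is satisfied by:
  {d: True, u: False}


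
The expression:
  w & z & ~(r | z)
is never true.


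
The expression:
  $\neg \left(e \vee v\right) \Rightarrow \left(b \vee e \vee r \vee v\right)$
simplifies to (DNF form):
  $b \vee e \vee r \vee v$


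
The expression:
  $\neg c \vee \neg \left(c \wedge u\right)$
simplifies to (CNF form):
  $\neg c \vee \neg u$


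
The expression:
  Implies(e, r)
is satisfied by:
  {r: True, e: False}
  {e: False, r: False}
  {e: True, r: True}


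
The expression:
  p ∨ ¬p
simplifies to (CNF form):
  True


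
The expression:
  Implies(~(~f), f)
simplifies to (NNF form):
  True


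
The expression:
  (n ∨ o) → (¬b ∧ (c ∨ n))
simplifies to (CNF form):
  (¬b ∨ ¬n) ∧ (¬b ∨ ¬o) ∧ (c ∨ n ∨ ¬n) ∧ (c ∨ n ∨ ¬o) ∧ (c ∨ ¬b ∨ ¬n) ∧ (c ∨ ¬b ∨ ¬o) ∧ (n ∨ ¬b ∨ ¬n) ∧ (n ∨ ¬b ∨ ¬o)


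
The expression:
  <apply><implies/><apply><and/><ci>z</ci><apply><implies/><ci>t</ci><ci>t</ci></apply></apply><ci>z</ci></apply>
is always true.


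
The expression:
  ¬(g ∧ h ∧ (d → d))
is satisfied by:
  {h: False, g: False}
  {g: True, h: False}
  {h: True, g: False}


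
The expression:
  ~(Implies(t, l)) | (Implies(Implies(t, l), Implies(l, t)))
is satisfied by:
  {t: True, l: False}
  {l: False, t: False}
  {l: True, t: True}


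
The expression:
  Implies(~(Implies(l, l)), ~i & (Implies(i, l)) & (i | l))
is always true.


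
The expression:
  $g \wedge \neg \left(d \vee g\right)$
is never true.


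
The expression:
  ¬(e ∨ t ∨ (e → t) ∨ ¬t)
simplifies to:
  False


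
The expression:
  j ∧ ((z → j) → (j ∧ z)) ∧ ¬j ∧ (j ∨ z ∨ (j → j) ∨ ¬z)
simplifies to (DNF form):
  False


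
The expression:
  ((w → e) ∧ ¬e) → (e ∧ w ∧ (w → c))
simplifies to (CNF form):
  e ∨ w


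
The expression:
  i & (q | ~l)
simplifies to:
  i & (q | ~l)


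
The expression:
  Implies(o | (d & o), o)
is always true.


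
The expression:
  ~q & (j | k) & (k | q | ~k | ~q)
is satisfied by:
  {k: True, j: True, q: False}
  {k: True, q: False, j: False}
  {j: True, q: False, k: False}


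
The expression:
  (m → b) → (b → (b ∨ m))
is always true.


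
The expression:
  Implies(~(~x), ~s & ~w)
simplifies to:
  ~x | (~s & ~w)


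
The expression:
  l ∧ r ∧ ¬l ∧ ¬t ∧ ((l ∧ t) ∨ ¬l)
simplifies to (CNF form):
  False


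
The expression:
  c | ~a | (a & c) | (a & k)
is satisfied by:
  {k: True, c: True, a: False}
  {k: True, c: False, a: False}
  {c: True, k: False, a: False}
  {k: False, c: False, a: False}
  {a: True, k: True, c: True}
  {a: True, k: True, c: False}
  {a: True, c: True, k: False}


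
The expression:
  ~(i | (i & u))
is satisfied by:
  {i: False}


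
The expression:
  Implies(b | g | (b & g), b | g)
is always true.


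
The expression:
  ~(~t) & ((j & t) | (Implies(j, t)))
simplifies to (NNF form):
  t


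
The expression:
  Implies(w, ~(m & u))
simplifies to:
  ~m | ~u | ~w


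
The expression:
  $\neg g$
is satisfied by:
  {g: False}


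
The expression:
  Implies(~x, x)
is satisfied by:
  {x: True}


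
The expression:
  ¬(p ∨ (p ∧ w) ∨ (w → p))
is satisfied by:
  {w: True, p: False}


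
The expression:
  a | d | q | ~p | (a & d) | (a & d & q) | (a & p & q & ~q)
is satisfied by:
  {a: True, d: True, q: True, p: False}
  {a: True, d: True, p: False, q: False}
  {a: True, q: True, p: False, d: False}
  {a: True, p: False, q: False, d: False}
  {d: True, q: True, p: False, a: False}
  {d: True, p: False, q: False, a: False}
  {q: True, d: False, p: False, a: False}
  {d: False, p: False, q: False, a: False}
  {d: True, a: True, p: True, q: True}
  {d: True, a: True, p: True, q: False}
  {a: True, p: True, q: True, d: False}
  {a: True, p: True, d: False, q: False}
  {q: True, p: True, d: True, a: False}
  {p: True, d: True, a: False, q: False}
  {p: True, q: True, a: False, d: False}


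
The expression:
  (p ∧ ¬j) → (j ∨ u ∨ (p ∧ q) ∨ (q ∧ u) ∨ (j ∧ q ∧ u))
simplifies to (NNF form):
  j ∨ q ∨ u ∨ ¬p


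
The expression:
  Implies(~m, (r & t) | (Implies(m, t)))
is always true.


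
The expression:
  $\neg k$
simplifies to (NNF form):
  $\neg k$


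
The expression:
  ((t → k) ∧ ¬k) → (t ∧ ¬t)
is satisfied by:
  {k: True, t: True}
  {k: True, t: False}
  {t: True, k: False}


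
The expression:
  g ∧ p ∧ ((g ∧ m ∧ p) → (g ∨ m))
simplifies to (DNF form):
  g ∧ p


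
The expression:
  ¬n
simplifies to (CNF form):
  ¬n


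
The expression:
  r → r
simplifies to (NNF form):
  True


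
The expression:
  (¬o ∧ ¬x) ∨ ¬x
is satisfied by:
  {x: False}


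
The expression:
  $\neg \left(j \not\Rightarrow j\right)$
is always true.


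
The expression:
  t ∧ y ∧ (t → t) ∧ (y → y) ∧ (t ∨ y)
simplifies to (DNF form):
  t ∧ y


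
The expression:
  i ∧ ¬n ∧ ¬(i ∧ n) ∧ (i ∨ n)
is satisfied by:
  {i: True, n: False}


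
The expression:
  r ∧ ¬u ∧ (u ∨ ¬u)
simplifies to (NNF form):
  r ∧ ¬u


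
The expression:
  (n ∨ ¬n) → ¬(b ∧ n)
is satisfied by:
  {n: False, b: False}
  {b: True, n: False}
  {n: True, b: False}


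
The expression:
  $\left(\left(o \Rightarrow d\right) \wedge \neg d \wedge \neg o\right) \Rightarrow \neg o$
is always true.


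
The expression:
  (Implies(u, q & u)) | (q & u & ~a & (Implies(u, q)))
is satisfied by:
  {q: True, u: False}
  {u: False, q: False}
  {u: True, q: True}


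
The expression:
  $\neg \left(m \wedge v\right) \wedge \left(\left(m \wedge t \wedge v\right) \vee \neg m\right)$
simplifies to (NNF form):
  $\neg m$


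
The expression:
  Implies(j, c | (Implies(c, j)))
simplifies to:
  True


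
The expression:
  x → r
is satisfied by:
  {r: True, x: False}
  {x: False, r: False}
  {x: True, r: True}


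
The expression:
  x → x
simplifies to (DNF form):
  True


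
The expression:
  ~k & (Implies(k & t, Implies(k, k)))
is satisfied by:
  {k: False}


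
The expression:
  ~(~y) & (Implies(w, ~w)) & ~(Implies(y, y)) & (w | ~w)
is never true.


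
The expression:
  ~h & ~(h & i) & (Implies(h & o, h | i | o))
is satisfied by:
  {h: False}


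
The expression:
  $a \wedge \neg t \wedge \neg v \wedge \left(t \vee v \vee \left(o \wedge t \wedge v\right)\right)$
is never true.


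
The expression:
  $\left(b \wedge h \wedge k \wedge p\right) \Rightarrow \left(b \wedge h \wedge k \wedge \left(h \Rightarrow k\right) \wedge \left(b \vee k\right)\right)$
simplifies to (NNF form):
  $\text{True}$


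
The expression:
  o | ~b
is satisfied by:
  {o: True, b: False}
  {b: False, o: False}
  {b: True, o: True}


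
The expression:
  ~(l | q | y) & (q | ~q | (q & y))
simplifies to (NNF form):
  ~l & ~q & ~y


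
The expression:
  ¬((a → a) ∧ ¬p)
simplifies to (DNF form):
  p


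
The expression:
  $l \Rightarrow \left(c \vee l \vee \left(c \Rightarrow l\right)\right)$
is always true.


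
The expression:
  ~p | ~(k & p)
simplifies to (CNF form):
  ~k | ~p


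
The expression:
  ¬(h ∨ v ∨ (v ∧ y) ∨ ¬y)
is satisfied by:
  {y: True, v: False, h: False}


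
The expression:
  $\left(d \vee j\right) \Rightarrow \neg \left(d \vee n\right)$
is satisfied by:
  {d: False, n: False, j: False}
  {j: True, d: False, n: False}
  {n: True, d: False, j: False}


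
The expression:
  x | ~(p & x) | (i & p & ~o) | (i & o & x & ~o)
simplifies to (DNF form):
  True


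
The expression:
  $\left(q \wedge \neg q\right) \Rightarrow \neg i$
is always true.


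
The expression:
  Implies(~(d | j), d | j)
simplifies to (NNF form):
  d | j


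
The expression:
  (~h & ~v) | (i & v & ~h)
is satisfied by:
  {i: True, h: False, v: False}
  {h: False, v: False, i: False}
  {i: True, v: True, h: False}


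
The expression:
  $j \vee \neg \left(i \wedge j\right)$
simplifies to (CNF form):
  $\text{True}$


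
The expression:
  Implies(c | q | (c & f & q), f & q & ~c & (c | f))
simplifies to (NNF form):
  ~c & (f | ~q)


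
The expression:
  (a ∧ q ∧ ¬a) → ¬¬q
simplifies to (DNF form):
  True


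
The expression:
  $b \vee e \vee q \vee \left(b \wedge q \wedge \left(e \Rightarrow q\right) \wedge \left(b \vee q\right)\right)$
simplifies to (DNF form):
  $b \vee e \vee q$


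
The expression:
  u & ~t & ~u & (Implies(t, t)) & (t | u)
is never true.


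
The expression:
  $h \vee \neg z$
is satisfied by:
  {h: True, z: False}
  {z: False, h: False}
  {z: True, h: True}


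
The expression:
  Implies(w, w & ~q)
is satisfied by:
  {w: False, q: False}
  {q: True, w: False}
  {w: True, q: False}


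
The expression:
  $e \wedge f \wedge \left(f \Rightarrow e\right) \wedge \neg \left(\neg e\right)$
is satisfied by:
  {e: True, f: True}


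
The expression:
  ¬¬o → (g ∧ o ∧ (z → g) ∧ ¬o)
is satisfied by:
  {o: False}


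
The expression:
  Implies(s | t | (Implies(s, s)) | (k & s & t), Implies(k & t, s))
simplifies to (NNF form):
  s | ~k | ~t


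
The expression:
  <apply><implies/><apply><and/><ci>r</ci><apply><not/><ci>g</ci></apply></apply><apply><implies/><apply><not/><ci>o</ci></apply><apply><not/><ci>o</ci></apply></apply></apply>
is always true.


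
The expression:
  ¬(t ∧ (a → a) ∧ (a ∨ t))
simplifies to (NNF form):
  ¬t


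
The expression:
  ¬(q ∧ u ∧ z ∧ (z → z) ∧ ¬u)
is always true.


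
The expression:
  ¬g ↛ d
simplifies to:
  d ∨ ¬g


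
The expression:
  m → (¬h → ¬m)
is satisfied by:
  {h: True, m: False}
  {m: False, h: False}
  {m: True, h: True}


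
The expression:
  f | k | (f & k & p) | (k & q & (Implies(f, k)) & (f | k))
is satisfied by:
  {k: True, f: True}
  {k: True, f: False}
  {f: True, k: False}


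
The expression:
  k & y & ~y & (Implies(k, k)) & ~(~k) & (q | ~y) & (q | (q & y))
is never true.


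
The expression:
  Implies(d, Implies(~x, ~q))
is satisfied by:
  {x: True, q: False, d: False}
  {q: False, d: False, x: False}
  {x: True, d: True, q: False}
  {d: True, q: False, x: False}
  {x: True, q: True, d: False}
  {q: True, x: False, d: False}
  {x: True, d: True, q: True}


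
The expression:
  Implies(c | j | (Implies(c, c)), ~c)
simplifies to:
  ~c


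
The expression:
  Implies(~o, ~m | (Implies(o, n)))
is always true.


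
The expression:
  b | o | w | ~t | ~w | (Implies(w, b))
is always true.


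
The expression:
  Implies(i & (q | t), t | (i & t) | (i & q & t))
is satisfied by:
  {t: True, q: False, i: False}
  {q: False, i: False, t: False}
  {i: True, t: True, q: False}
  {i: True, q: False, t: False}
  {t: True, q: True, i: False}
  {q: True, t: False, i: False}
  {i: True, q: True, t: True}


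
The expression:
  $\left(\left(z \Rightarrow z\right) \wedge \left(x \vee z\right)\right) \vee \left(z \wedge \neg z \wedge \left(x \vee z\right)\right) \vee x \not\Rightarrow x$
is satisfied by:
  {x: True, z: True}
  {x: True, z: False}
  {z: True, x: False}


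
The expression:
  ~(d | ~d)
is never true.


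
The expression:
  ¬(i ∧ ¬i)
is always true.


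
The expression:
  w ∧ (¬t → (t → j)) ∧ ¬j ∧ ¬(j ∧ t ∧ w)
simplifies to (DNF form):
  w ∧ ¬j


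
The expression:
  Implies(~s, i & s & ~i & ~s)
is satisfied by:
  {s: True}


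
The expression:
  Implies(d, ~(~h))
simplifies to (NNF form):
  h | ~d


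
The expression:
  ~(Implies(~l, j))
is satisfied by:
  {l: False, j: False}


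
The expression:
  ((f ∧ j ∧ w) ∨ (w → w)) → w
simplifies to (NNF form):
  w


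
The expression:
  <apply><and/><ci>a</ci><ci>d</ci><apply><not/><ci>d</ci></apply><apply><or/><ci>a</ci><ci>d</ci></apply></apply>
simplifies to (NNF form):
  <false/>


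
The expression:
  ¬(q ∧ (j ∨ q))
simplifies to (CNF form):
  ¬q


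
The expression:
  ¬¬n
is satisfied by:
  {n: True}


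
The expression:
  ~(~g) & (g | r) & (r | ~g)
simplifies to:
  g & r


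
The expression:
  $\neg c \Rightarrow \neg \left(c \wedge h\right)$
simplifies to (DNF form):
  $\text{True}$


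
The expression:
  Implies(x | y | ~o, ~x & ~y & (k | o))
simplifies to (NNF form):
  ~x & ~y & (k | o)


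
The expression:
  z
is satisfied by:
  {z: True}


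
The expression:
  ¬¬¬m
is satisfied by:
  {m: False}


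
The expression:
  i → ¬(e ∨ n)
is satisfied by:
  {n: False, i: False, e: False}
  {e: True, n: False, i: False}
  {n: True, e: False, i: False}
  {e: True, n: True, i: False}
  {i: True, e: False, n: False}


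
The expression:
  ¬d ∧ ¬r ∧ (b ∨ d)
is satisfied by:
  {b: True, d: False, r: False}


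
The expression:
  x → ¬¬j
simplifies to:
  j ∨ ¬x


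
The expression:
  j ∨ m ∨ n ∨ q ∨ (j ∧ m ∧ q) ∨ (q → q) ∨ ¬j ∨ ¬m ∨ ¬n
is always true.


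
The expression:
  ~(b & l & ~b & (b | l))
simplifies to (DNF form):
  True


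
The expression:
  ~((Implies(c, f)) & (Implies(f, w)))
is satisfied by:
  {c: True, f: False, w: False}
  {c: True, w: True, f: False}
  {c: True, f: True, w: False}
  {f: True, w: False, c: False}


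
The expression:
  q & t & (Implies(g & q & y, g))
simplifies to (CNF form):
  q & t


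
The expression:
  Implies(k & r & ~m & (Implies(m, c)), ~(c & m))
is always true.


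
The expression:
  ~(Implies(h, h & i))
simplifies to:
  h & ~i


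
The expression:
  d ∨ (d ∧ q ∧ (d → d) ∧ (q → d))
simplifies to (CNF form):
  d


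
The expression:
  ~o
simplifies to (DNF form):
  ~o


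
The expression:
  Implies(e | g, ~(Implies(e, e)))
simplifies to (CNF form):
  ~e & ~g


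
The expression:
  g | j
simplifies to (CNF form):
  g | j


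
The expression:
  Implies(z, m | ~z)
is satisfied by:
  {m: True, z: False}
  {z: False, m: False}
  {z: True, m: True}


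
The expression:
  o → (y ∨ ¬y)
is always true.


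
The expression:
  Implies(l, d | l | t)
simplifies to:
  True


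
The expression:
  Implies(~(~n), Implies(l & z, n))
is always true.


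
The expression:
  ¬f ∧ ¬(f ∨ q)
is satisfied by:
  {q: False, f: False}


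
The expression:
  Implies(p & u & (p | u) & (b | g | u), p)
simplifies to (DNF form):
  True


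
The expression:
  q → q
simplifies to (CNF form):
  True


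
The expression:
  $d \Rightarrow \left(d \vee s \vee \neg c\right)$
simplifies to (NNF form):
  $\text{True}$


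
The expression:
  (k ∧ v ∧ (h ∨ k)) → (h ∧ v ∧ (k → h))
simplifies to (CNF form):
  h ∨ ¬k ∨ ¬v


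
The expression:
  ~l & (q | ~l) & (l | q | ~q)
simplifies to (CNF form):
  ~l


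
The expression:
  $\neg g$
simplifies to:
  $\neg g$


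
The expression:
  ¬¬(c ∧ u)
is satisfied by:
  {c: True, u: True}


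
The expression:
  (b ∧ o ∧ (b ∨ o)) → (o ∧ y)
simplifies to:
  y ∨ ¬b ∨ ¬o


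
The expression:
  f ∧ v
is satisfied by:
  {f: True, v: True}


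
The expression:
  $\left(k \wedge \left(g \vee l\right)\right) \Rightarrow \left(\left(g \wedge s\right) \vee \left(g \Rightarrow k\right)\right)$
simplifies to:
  $\text{True}$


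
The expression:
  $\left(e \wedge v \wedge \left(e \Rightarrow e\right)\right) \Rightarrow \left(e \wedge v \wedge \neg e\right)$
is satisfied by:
  {v: False, e: False}
  {e: True, v: False}
  {v: True, e: False}


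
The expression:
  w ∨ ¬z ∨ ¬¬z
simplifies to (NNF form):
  True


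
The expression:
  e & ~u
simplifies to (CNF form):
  e & ~u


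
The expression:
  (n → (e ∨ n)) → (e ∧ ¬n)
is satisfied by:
  {e: True, n: False}


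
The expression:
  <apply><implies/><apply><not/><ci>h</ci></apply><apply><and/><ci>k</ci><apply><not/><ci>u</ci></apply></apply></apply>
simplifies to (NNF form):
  <apply><or/><ci>h</ci><apply><and/><ci>k</ci><apply><not/><ci>u</ci></apply></apply></apply>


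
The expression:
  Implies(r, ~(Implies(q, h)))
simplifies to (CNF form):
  (q | ~r) & (~h | ~r)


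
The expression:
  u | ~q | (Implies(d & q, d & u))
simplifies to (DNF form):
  u | ~d | ~q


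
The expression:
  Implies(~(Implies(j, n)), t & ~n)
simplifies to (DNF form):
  n | t | ~j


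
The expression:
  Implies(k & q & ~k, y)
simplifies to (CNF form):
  True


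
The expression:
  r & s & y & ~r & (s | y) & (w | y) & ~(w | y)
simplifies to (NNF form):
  False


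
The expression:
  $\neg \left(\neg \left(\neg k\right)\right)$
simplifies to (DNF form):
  $\neg k$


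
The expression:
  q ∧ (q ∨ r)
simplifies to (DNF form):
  q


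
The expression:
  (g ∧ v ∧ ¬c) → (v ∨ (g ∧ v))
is always true.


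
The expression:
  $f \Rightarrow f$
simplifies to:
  $\text{True}$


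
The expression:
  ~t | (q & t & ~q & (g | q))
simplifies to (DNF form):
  ~t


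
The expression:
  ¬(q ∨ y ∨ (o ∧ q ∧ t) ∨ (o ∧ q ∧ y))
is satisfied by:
  {q: False, y: False}


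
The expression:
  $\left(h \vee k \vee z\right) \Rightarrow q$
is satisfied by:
  {q: True, h: False, z: False, k: False}
  {q: True, k: True, h: False, z: False}
  {q: True, z: True, h: False, k: False}
  {q: True, k: True, z: True, h: False}
  {q: True, h: True, z: False, k: False}
  {q: True, k: True, h: True, z: False}
  {q: True, z: True, h: True, k: False}
  {q: True, k: True, z: True, h: True}
  {k: False, h: False, z: False, q: False}


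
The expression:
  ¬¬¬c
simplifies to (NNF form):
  ¬c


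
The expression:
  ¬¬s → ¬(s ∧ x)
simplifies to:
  ¬s ∨ ¬x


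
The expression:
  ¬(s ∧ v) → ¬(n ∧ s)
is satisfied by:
  {v: True, s: False, n: False}
  {s: False, n: False, v: False}
  {n: True, v: True, s: False}
  {n: True, s: False, v: False}
  {v: True, s: True, n: False}
  {s: True, v: False, n: False}
  {n: True, s: True, v: True}


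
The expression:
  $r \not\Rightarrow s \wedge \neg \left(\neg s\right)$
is never true.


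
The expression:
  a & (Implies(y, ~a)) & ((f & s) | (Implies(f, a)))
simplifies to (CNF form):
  a & ~y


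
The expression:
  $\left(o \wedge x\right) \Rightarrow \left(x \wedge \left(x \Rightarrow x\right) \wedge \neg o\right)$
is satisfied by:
  {o: False, x: False}
  {x: True, o: False}
  {o: True, x: False}


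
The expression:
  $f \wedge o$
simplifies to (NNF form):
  $f \wedge o$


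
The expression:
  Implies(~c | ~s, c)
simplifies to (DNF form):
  c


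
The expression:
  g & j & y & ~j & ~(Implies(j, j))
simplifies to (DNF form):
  False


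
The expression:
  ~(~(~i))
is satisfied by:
  {i: False}


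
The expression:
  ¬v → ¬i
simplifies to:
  v ∨ ¬i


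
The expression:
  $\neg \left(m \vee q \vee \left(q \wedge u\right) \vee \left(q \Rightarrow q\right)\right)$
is never true.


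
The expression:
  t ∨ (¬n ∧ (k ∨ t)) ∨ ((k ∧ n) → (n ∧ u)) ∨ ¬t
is always true.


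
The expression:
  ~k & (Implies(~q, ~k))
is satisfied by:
  {k: False}


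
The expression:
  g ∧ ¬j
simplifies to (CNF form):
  g ∧ ¬j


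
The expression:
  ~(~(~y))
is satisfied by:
  {y: False}


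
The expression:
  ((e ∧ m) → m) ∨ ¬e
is always true.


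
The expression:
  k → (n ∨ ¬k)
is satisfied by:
  {n: True, k: False}
  {k: False, n: False}
  {k: True, n: True}


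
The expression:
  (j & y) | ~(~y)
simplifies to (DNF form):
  y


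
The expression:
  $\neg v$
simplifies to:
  $\neg v$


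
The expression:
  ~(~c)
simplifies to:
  c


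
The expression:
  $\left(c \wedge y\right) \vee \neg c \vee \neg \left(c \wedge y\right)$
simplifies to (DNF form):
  $\text{True}$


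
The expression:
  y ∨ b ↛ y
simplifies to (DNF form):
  b ∨ y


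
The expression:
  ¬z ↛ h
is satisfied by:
  {h: True, z: False}
  {z: False, h: False}
  {z: True, h: True}


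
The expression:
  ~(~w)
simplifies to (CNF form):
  w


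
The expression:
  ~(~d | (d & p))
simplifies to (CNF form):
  d & ~p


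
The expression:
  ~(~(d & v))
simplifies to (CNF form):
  d & v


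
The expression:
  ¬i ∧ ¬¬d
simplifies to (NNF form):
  d ∧ ¬i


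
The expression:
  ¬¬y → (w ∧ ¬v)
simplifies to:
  (w ∧ ¬v) ∨ ¬y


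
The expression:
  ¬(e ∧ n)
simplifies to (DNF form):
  ¬e ∨ ¬n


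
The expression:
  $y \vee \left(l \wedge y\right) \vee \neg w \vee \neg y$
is always true.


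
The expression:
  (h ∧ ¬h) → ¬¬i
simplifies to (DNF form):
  True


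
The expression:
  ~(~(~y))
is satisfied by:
  {y: False}


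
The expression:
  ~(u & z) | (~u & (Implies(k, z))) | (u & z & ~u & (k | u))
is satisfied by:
  {u: False, z: False}
  {z: True, u: False}
  {u: True, z: False}


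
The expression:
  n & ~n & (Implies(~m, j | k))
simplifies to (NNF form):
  False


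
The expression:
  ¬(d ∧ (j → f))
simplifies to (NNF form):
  (j ∧ ¬f) ∨ ¬d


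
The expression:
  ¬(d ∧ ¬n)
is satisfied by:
  {n: True, d: False}
  {d: False, n: False}
  {d: True, n: True}


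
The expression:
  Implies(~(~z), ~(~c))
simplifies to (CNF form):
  c | ~z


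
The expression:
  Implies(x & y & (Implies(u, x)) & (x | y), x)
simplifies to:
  True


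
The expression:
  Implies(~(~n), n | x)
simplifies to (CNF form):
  True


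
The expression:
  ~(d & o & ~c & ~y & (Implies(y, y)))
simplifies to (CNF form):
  c | y | ~d | ~o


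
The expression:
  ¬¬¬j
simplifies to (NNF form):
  ¬j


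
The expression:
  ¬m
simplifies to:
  ¬m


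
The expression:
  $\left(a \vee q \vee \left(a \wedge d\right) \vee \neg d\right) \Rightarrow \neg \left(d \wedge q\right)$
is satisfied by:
  {q: False, d: False}
  {d: True, q: False}
  {q: True, d: False}


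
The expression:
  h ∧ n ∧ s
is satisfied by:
  {h: True, s: True, n: True}


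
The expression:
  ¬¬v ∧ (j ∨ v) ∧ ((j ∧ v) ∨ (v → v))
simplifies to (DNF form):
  v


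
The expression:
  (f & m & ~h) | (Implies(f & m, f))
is always true.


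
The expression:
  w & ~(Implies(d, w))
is never true.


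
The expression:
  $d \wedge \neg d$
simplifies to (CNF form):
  $\text{False}$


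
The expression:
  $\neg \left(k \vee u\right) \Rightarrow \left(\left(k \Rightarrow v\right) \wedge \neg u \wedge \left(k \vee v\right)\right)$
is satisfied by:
  {k: True, v: True, u: True}
  {k: True, v: True, u: False}
  {k: True, u: True, v: False}
  {k: True, u: False, v: False}
  {v: True, u: True, k: False}
  {v: True, u: False, k: False}
  {u: True, v: False, k: False}


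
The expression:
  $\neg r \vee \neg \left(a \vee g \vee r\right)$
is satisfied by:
  {r: False}


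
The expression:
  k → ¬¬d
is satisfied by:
  {d: True, k: False}
  {k: False, d: False}
  {k: True, d: True}


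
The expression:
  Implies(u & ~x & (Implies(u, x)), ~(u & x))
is always true.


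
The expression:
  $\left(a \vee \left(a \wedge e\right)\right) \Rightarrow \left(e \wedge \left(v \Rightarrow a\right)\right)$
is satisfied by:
  {e: True, a: False}
  {a: False, e: False}
  {a: True, e: True}


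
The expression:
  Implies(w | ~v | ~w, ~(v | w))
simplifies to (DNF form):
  ~v & ~w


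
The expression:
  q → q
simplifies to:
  True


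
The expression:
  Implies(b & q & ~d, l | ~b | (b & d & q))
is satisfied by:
  {d: True, l: True, b: False, q: False}
  {d: True, l: False, b: False, q: False}
  {l: True, q: False, d: False, b: False}
  {q: False, l: False, d: False, b: False}
  {q: True, d: True, l: True, b: False}
  {q: True, d: True, l: False, b: False}
  {q: True, l: True, d: False, b: False}
  {q: True, l: False, d: False, b: False}
  {b: True, d: True, l: True, q: False}
  {b: True, d: True, l: False, q: False}
  {b: True, l: True, d: False, q: False}
  {b: True, l: False, d: False, q: False}
  {q: True, b: True, d: True, l: True}
  {q: True, b: True, d: True, l: False}
  {q: True, b: True, l: True, d: False}


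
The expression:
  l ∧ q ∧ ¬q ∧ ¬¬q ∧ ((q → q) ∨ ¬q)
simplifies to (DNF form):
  False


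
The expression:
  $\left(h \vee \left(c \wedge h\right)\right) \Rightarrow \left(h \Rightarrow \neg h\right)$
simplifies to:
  $\neg h$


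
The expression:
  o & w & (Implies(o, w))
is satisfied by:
  {w: True, o: True}


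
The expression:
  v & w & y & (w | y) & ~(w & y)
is never true.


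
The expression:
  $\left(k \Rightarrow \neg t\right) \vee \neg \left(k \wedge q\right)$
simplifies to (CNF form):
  $\neg k \vee \neg q \vee \neg t$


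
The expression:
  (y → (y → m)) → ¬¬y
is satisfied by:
  {y: True}


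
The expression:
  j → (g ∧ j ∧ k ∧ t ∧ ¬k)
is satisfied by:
  {j: False}


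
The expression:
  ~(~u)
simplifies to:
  u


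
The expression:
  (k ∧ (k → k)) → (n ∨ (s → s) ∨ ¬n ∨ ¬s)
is always true.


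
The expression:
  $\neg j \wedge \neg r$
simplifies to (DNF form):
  $\neg j \wedge \neg r$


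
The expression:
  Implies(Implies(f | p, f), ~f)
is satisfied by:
  {f: False}


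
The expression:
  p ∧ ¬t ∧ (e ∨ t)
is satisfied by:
  {p: True, e: True, t: False}


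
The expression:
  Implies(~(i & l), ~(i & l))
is always true.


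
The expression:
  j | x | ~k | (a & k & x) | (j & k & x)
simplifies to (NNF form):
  j | x | ~k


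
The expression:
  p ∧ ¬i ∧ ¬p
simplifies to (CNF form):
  False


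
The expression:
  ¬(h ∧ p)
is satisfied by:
  {p: False, h: False}
  {h: True, p: False}
  {p: True, h: False}


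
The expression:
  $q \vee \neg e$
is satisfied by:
  {q: True, e: False}
  {e: False, q: False}
  {e: True, q: True}


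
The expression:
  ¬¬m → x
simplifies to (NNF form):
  x ∨ ¬m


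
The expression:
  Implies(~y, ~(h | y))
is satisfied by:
  {y: True, h: False}
  {h: False, y: False}
  {h: True, y: True}


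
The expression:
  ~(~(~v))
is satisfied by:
  {v: False}


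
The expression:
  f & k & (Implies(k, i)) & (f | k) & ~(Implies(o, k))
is never true.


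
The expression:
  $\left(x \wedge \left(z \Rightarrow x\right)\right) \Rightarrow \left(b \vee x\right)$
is always true.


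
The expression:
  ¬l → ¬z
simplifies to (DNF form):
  l ∨ ¬z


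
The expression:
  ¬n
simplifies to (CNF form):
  ¬n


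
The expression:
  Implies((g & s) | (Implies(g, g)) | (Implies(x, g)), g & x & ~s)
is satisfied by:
  {x: True, g: True, s: False}


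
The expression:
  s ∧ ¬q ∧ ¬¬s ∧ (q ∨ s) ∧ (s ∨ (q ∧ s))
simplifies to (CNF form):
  s ∧ ¬q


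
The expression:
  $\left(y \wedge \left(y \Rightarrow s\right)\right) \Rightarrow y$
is always true.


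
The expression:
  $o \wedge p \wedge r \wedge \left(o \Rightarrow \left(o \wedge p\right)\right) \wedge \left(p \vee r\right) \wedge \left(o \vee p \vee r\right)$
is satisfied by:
  {r: True, p: True, o: True}


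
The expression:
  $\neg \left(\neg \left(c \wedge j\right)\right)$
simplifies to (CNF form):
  $c \wedge j$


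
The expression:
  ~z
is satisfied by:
  {z: False}


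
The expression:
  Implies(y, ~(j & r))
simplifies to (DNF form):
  ~j | ~r | ~y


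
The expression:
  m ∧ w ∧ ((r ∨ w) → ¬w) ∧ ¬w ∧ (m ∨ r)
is never true.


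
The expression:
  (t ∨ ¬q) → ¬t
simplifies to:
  ¬t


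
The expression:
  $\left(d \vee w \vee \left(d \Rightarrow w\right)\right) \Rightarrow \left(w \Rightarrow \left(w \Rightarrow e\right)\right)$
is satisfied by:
  {e: True, w: False}
  {w: False, e: False}
  {w: True, e: True}


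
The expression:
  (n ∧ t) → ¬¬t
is always true.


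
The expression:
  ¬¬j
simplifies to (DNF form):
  j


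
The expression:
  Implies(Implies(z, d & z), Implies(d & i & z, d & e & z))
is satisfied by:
  {e: True, z: False, d: False, i: False}
  {e: False, z: False, d: False, i: False}
  {i: True, e: True, z: False, d: False}
  {i: True, e: False, z: False, d: False}
  {d: True, e: True, z: False, i: False}
  {d: True, e: False, z: False, i: False}
  {i: True, d: True, e: True, z: False}
  {i: True, d: True, e: False, z: False}
  {z: True, e: True, i: False, d: False}
  {z: True, e: False, i: False, d: False}
  {i: True, z: True, e: True, d: False}
  {i: True, z: True, e: False, d: False}
  {d: True, z: True, e: True, i: False}
  {d: True, z: True, e: False, i: False}
  {d: True, z: True, i: True, e: True}


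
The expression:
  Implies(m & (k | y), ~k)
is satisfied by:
  {k: False, m: False}
  {m: True, k: False}
  {k: True, m: False}


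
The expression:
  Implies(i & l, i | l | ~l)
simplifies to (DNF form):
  True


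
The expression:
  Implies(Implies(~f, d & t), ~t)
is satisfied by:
  {f: False, t: False, d: False}
  {d: True, f: False, t: False}
  {f: True, d: False, t: False}
  {d: True, f: True, t: False}
  {t: True, d: False, f: False}


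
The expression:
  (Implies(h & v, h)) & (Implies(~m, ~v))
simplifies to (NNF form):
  m | ~v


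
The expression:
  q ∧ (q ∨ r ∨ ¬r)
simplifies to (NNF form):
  q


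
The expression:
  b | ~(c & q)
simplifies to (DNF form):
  b | ~c | ~q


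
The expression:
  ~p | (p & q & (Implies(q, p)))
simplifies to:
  q | ~p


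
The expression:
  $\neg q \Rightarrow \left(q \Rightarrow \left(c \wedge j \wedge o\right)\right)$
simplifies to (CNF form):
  $\text{True}$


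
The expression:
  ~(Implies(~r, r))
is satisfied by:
  {r: False}


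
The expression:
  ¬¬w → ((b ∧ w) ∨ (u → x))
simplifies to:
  b ∨ x ∨ ¬u ∨ ¬w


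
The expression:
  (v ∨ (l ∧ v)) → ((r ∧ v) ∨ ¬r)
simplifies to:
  True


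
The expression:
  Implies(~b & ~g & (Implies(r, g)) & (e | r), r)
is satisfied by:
  {r: True, b: True, g: True, e: False}
  {r: True, b: True, e: False, g: False}
  {r: True, g: True, e: False, b: False}
  {r: True, e: False, g: False, b: False}
  {b: True, g: True, e: False, r: False}
  {b: True, e: False, g: False, r: False}
  {g: True, b: False, e: False, r: False}
  {b: False, e: False, g: False, r: False}
  {b: True, r: True, e: True, g: True}
  {b: True, r: True, e: True, g: False}
  {r: True, e: True, g: True, b: False}
  {r: True, e: True, b: False, g: False}
  {g: True, e: True, b: True, r: False}
  {e: True, b: True, r: False, g: False}
  {e: True, g: True, r: False, b: False}


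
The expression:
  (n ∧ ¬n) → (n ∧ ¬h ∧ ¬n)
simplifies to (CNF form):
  True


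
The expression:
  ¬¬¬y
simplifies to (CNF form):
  ¬y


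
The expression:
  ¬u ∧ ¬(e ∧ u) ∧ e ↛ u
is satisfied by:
  {e: True, u: False}


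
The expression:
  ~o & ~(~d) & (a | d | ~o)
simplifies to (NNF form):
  d & ~o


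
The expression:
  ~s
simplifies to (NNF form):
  ~s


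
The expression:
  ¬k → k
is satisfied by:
  {k: True}


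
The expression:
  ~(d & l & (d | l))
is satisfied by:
  {l: False, d: False}
  {d: True, l: False}
  {l: True, d: False}


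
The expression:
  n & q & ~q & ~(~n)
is never true.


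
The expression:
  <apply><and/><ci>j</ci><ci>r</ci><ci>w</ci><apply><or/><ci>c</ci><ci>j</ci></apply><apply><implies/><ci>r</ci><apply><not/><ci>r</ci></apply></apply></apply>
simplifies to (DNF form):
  <false/>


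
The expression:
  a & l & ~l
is never true.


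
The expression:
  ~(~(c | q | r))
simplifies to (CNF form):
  c | q | r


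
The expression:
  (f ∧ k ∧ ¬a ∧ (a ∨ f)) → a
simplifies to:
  a ∨ ¬f ∨ ¬k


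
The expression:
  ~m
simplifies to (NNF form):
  ~m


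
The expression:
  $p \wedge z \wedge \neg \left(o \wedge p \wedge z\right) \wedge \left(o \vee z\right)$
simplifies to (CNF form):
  $p \wedge z \wedge \neg o$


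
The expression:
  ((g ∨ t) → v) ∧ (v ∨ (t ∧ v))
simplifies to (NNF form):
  v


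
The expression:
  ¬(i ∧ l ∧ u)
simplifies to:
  ¬i ∨ ¬l ∨ ¬u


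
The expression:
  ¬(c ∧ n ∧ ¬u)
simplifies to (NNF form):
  u ∨ ¬c ∨ ¬n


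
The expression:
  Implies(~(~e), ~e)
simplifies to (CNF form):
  ~e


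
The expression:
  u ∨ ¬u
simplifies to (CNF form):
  True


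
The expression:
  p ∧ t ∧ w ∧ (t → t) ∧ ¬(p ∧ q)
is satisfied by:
  {t: True, p: True, w: True, q: False}


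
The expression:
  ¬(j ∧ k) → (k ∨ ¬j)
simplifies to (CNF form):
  k ∨ ¬j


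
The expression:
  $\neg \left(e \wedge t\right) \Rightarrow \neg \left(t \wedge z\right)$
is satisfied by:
  {e: True, t: False, z: False}
  {e: False, t: False, z: False}
  {z: True, e: True, t: False}
  {z: True, e: False, t: False}
  {t: True, e: True, z: False}
  {t: True, e: False, z: False}
  {t: True, z: True, e: True}


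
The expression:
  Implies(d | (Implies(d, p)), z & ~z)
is never true.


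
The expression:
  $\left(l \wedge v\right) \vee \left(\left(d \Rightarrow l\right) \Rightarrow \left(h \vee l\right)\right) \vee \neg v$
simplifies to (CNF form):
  $d \vee h \vee l \vee \neg v$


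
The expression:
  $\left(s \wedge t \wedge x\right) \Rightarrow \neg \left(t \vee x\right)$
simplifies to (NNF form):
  $\neg s \vee \neg t \vee \neg x$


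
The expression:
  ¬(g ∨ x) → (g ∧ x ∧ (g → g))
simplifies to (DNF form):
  g ∨ x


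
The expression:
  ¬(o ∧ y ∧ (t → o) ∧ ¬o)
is always true.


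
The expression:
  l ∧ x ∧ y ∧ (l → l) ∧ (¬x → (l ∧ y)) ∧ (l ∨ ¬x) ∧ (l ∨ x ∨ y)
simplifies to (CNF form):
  l ∧ x ∧ y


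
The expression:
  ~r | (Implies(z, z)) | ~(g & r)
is always true.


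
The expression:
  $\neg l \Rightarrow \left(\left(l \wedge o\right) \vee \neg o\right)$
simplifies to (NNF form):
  $l \vee \neg o$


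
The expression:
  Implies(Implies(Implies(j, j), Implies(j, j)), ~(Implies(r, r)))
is never true.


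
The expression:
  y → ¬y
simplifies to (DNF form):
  ¬y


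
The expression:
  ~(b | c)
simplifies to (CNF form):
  ~b & ~c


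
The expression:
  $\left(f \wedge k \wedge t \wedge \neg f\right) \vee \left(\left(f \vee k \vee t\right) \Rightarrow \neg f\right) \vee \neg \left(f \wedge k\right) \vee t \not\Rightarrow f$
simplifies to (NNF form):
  $\neg f \vee \neg k$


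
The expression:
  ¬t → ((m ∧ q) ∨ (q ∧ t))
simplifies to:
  t ∨ (m ∧ q)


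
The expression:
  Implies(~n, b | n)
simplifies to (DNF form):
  b | n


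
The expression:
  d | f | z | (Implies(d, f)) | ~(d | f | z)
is always true.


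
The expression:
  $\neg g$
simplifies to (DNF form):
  $\neg g$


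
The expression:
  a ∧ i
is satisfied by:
  {a: True, i: True}


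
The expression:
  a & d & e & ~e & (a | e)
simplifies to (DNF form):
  False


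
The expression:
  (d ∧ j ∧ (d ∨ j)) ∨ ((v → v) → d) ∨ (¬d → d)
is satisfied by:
  {d: True}


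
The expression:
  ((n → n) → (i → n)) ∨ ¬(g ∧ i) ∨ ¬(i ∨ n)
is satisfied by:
  {n: True, g: False, i: False}
  {g: False, i: False, n: False}
  {n: True, i: True, g: False}
  {i: True, g: False, n: False}
  {n: True, g: True, i: False}
  {g: True, n: False, i: False}
  {n: True, i: True, g: True}


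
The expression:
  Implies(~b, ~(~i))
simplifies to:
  b | i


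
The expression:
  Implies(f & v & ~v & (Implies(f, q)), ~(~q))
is always true.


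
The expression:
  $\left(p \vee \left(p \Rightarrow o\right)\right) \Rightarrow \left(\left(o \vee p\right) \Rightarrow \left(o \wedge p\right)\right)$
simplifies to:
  $\left(o \wedge p\right) \vee \left(\neg o \wedge \neg p\right)$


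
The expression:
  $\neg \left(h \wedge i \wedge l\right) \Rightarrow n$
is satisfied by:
  {n: True, l: True, i: True, h: True}
  {n: True, l: True, i: True, h: False}
  {n: True, l: True, h: True, i: False}
  {n: True, l: True, h: False, i: False}
  {n: True, i: True, h: True, l: False}
  {n: True, i: True, h: False, l: False}
  {n: True, i: False, h: True, l: False}
  {n: True, i: False, h: False, l: False}
  {l: True, i: True, h: True, n: False}
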